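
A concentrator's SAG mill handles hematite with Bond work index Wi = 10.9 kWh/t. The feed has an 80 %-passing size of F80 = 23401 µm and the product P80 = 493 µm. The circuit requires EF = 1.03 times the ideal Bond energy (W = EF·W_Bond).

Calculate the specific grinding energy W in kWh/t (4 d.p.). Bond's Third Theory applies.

Bond:  W = 10 Wi (1/√P − 1/√F)
1/√493 = 0.045038;  1/√23401 = 0.006537
W = 10·10.9·(0.045038 − 0.006537) = 4.1966 kWh/t
W_actual = 1.03 × 4.1966 = 4.3225 kWh/t

W = 4.3225 kWh/t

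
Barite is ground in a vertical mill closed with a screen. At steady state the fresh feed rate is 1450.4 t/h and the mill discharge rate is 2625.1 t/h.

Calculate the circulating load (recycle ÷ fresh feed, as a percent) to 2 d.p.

CL = 80.99 %

Mill node: discharge = fresh + recycle.
R = M − F = 2625.1 − 1450.4 = 1174.7 t/h
CL = 100·R/F = 100·1174.7/1450.4 = 80.99 %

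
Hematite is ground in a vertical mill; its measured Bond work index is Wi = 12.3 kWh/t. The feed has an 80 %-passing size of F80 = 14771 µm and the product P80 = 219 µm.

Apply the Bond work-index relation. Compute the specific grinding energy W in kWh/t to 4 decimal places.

W = 7.2995 kWh/t

W_Bond = 10·Wi·(1/√P₈₀ − 1/√F₈₀)
1/√219 = 0.067574;  1/√14771 = 0.008228
W = 10·12.3·(0.067574 − 0.008228) = 7.2995 kWh/t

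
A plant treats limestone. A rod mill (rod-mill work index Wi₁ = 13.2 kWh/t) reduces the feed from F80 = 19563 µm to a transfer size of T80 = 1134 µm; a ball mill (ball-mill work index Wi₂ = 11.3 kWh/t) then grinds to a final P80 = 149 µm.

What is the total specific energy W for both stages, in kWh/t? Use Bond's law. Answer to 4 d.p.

Bond:  W = 10 Wi (1/√P − 1/√F)
Stage 1 (19563→1134 µm, Wi₁=13.2): W₁ = 10·13.2·(0.029696 − 0.007150) = 2.9761 kWh/t
Stage 2 (1134→149 µm, Wi₂=11.3): W₂ = 10·11.3·(0.081923 − 0.029696) = 5.9017 kWh/t
W = W₁ + W₂ = 2.9761 + 5.9017 = 8.8778 kWh/t

W = 8.8778 kWh/t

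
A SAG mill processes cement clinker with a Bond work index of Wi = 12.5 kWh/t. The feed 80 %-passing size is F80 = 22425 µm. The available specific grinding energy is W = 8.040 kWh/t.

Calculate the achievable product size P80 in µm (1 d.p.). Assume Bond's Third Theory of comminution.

P80 = 198.4 µm

W_Bond = 10·Wi·(1/√P₈₀ − 1/√F₈₀)
P80^-0.5 = F80^-0.5 + W/(10 Wi)
  = 8.0400/(10·12.5) + 1/√22425 = 0.064320 + 0.006678 = 0.070998
P80 = (1/0.070998)² = 14.0849² = 198.39 µm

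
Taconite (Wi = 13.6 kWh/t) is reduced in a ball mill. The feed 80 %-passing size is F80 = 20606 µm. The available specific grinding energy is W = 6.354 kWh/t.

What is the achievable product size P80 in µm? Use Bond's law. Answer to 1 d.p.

P80 = 346.9 µm

W = 10·Wi·[P80^(−½) − F80^(−½)]
P80^(−½) = W/(10 Wi) + F80^(−½)
  = 6.3540/(10·13.6) + 1/√20606 = 0.046721 + 0.006966 = 0.053687
P80 = (1/0.053687)² = 18.6265² = 346.95 µm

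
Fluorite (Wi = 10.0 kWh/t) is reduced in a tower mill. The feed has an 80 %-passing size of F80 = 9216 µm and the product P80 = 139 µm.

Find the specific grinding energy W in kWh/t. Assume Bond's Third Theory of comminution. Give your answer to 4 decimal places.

W = 7.4402 kWh/t

W = 10 Wi / √P80 − 10 Wi / √F80
1/√139 = 0.084819;  1/√9216 = 0.010417
W = 10·10.0·(0.084819 − 0.010417) = 7.4402 kWh/t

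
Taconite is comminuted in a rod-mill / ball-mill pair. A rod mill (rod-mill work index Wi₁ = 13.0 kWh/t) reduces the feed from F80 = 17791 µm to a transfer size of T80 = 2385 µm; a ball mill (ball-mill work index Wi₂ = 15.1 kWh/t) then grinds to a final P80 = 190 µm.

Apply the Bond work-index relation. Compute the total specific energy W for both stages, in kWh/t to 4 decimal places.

Bond:  W = 10 Wi (1/√P − 1/√F)
Stage 1 (17791→2385 µm, Wi₁=13.0): W₁ = 10·13.0·(0.020477 − 0.007497) = 1.6873 kWh/t
Stage 2 (2385→190 µm, Wi₂=15.1): W₂ = 10·15.1·(0.072548 − 0.020477) = 7.8627 kWh/t
W = W₁ + W₂ = 1.6873 + 7.8627 = 9.5500 kWh/t

W = 9.5500 kWh/t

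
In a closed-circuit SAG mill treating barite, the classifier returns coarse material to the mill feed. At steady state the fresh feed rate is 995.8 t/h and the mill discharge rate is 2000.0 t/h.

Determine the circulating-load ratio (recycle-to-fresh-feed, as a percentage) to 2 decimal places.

CL = 100.84 %

Mill node: discharge = fresh + recycle.
R = M − F = 2000.0 − 995.8 = 1004.2 t/h
CL = 100·R/F = 100·1004.2/995.8 = 100.84 %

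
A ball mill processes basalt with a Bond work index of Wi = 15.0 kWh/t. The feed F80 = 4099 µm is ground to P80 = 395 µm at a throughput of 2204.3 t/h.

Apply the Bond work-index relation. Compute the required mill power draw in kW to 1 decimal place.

Bond: W = 10·Wi·(1/√P80 − 1/√F80)
W = 10·15.0·(1/√395 − 1/√4099) = 10·15.0·(0.034696) = 5.2044 kWh/t
Mill draw = 5.2044 × 2204.3 = 11472.1 kW

P = 11472.1 kW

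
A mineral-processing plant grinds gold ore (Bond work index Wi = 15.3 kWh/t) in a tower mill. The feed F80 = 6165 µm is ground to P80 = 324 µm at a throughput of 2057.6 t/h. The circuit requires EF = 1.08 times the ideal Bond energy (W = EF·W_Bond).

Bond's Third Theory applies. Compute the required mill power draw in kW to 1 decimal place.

W = 10·Wi·[P80^(−½) − F80^(−½)]
W = 10·15.3·(1/√324 − 1/√6165) = 10·15.3·(0.042820) = 6.5514 kWh/t
With EF = 1.08: W = 6.5514·1.08 = 7.0755 kWh/t
Mill draw = 7.0755 × 2057.6 = 14558.6 kW

P = 14558.6 kW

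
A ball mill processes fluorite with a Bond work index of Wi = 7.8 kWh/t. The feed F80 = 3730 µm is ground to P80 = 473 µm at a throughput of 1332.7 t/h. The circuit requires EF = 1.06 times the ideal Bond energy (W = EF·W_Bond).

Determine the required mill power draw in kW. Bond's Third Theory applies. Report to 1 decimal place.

P = 3262.3 kW

W = 10·Wi·[P80^(−½) − F80^(−½)]
W = 10·7.8·(1/√473 − 1/√3730) = 10·7.8·(0.029606) = 2.3093 kWh/t
With EF = 1.06: W = 2.3093·1.06 = 2.4479 kWh/t
P_mill = W·ṁ = 2.4479·1332.7 = 3262.3 kW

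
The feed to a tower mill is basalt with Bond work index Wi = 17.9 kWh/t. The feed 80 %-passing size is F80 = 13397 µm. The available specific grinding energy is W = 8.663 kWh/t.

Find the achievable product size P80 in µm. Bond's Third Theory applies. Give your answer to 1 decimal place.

P80 = 307.4 µm

Bond:  W = 10 Wi (1/√P − 1/√F)
P80^-0.5 = F80^-0.5 + W/(10 Wi)
  = 8.6630/(10·17.9) + 1/√13397 = 0.048397 + 0.008640 = 0.057036
P80 = (1/0.057036)² = 17.5327² = 307.40 µm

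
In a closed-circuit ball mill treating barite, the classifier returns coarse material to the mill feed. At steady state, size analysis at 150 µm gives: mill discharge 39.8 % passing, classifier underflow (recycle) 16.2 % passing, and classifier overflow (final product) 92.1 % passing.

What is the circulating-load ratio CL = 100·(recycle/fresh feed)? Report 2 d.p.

CL = 221.61 %

Mass balance on the −150 µm fraction:
d + r·d = r·u + o → r(d−u) = o−d
r = (92.1 − 39.8)/(39.8 − 16.2) = 52.3/23.6 = 2.2161
CL = 100·r = 221.61 %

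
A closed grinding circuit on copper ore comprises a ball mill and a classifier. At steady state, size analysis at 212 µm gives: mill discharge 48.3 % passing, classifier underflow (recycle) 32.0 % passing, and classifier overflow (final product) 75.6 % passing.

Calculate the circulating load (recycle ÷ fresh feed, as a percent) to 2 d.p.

Mass balance on the −212 µm fraction:
(1+r)d = ru + o → r = (o−d)/(d−u)
r = (75.6 − 48.3)/(48.3 − 32.0) = 27.3/16.3 = 1.6748
CL = 100·r = 167.48 %

CL = 167.48 %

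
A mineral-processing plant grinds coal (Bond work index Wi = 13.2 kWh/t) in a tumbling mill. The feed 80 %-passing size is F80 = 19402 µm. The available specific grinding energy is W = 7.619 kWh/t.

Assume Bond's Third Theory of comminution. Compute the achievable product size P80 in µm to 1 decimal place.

P80 = 237.4 µm

Bond:  W = 10 Wi (1/√P − 1/√F)
P80^(−½) = W/(10 Wi) + F80^(−½)
  = 7.6190/(10·13.2) + 1/√19402 = 0.057720 + 0.007179 = 0.064899
P80 = (1/0.064899)² = 15.4086² = 237.42 µm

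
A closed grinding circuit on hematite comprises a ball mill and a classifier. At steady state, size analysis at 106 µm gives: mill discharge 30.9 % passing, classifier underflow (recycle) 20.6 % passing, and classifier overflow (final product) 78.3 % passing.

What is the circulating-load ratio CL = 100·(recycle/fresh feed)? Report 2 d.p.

CL = 460.19 %

Balance %-passing 106 µm (r = R/F):
(1+r)d = ru + o → r = (o−d)/(d−u)
r = (78.3 − 30.9)/(30.9 − 20.6) = 47.4/10.3 = 4.6019
CL = 100·r = 460.19 %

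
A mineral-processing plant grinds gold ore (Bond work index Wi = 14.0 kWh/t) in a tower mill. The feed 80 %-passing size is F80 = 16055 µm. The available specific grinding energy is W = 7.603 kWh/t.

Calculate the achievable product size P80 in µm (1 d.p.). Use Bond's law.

P80 = 258.5 µm

W = 10 Wi (1/√P80 − 1/√F80)  [Bond]
⇒ 1/√P80 = W/(10·Wi) + 1/√F80
  = 7.6030/(10·14.0) + 1/√16055 = 0.054307 + 0.007892 = 0.062199
P80 = (1/0.062199)² = 16.0774² = 258.48 µm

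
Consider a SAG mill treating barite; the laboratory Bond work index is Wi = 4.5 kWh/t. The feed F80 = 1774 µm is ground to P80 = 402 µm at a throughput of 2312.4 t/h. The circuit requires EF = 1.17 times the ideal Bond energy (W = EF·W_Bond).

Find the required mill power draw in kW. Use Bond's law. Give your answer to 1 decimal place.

P = 3181.7 kW

W = 10 Wi (P80^-0.5 − F80^-0.5)
W = 10·4.5·(1/√402 − 1/√1774) = 10·4.5·(0.026133) = 1.1760 kWh/t
Apply correction: 1.1760 × 1.17 = 1.3759 kWh/t
Mill draw = 1.3759 × 2312.4 = 3181.7 kW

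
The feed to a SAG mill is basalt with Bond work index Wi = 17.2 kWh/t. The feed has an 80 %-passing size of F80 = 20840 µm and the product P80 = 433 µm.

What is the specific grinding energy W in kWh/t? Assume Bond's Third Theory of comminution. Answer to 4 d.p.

W_Bond = 10·Wi·(1/√P₈₀ − 1/√F₈₀)
1/√433 = 0.048057;  1/√20840 = 0.006927
W = 10·17.2·(0.048057 − 0.006927) = 7.0743 kWh/t

W = 7.0743 kWh/t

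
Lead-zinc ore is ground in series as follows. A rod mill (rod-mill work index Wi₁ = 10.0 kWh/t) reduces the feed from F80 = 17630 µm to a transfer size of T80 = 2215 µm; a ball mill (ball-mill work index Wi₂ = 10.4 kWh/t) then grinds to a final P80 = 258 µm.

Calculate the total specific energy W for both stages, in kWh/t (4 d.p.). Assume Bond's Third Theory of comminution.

Bond: W = 10·Wi·(1/√P80 − 1/√F80)
Stage 1 (17630→2215 µm, Wi₁=10.0): W₁ = 10·10.0·(0.021248 − 0.007531) = 1.3716 kWh/t
Stage 2 (2215→258 µm, Wi₂=10.4): W₂ = 10·10.4·(0.062257 − 0.021248) = 4.2650 kWh/t
W = W₁ + W₂ = 1.3716 + 4.2650 = 5.6366 kWh/t

W = 5.6366 kWh/t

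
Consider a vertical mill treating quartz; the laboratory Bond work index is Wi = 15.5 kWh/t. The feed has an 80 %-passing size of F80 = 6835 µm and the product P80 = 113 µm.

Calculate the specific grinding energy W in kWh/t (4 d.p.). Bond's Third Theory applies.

W = 12.7063 kWh/t

W = 10 Wi / √P80 − 10 Wi / √F80
1/√113 = 0.094072;  1/√6835 = 0.012096
W = 10·15.5·(0.094072 − 0.012096) = 12.7063 kWh/t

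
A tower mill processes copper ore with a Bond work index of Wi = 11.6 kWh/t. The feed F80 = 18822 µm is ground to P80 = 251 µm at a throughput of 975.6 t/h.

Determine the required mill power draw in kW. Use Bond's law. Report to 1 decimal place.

W = 10·Wi·(P80^(-½) − F80^(-½))
W = 10·11.6·(1/√251 − 1/√18822) = 10·11.6·(0.055830) = 6.4763 kWh/t
P = W·T = 6.4763·975.6 = 6318.3 kW

P = 6318.3 kW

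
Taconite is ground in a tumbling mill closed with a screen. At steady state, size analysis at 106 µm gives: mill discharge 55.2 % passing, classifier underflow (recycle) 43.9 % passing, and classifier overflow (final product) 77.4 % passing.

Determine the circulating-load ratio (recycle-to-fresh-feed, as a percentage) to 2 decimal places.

Balance %-passing 106 µm (r = R/F):
d + r·d = r·u + o → r(d−u) = o−d
r = (77.4 − 55.2)/(55.2 − 43.9) = 22.2/11.3 = 1.9646
CL = 100·r = 196.46 %

CL = 196.46 %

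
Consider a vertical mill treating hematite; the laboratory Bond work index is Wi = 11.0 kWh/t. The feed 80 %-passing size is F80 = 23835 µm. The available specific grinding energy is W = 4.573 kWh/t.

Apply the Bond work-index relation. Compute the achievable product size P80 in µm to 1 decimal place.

W_Bond = 10·Wi·(1/√P₈₀ − 1/√F₈₀)
1/√P80 = 1/√F80 + W/(10·Wi)
  = 4.5730/(10·11.0) + 1/√23835 = 0.041573 + 0.006477 = 0.048050
P80 = (1/0.048050)² = 20.8117² = 433.12 µm

P80 = 433.1 µm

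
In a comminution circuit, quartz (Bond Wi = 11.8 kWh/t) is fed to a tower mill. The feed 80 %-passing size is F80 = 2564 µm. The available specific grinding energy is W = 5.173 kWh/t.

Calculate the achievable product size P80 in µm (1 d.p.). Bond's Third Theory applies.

W_Bond = 10·Wi·(1/√P₈₀ − 1/√F₈₀)
⇒ 1/√P80 = W/(10 Wi) + 1/√F80
  = 5.1730/(10·11.8) + 1/√2564 = 0.043839 + 0.019749 = 0.063588
P80 = (1/0.063588)² = 15.7263² = 247.32 µm

P80 = 247.3 µm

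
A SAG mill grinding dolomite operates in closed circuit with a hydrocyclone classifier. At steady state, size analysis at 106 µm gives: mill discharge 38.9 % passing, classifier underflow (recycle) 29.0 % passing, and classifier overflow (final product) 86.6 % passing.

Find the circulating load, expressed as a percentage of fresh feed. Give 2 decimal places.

Balance %-passing 106 µm (r = R/F):
Fd + Rd = Ru + Fo ⇒ R/F = (o−d)/(d−u)
r = (86.6 − 38.9)/(38.9 − 29.0) = 47.7/9.9 = 4.8182
CL = 100·r = 481.82 %

CL = 481.82 %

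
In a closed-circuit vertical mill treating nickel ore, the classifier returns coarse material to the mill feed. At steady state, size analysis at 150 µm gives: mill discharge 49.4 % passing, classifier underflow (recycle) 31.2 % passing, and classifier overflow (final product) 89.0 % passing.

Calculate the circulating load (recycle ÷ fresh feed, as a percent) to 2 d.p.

Mass balance on the −150 µm fraction:
(1+r)d = ru + o → r = (o−d)/(d−u)
r = (89.0 − 49.4)/(49.4 − 31.2) = 39.6/18.2 = 2.1758
CL = 100·r = 217.58 %

CL = 217.58 %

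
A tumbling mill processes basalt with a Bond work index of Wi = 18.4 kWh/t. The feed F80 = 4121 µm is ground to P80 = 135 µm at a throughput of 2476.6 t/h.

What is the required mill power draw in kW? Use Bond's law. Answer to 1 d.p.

Bond: W = 10·Wi·(1/√P80 − 1/√F80)
W = 10·18.4·(1/√135 − 1/√4121) = 10·18.4·(0.070489) = 12.9699 kWh/t
Mill draw = 12.9699 × 2476.6 = 32121.3 kW

P = 32121.3 kW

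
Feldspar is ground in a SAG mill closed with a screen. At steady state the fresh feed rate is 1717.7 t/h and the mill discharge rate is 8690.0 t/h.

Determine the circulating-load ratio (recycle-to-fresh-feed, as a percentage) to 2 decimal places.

Steady state: M = F + R.
R = M − F = 8690.0 − 1717.7 = 6972.3 t/h
CL = 100·R/F = 100·6972.3/1717.7 = 405.91 %

CL = 405.91 %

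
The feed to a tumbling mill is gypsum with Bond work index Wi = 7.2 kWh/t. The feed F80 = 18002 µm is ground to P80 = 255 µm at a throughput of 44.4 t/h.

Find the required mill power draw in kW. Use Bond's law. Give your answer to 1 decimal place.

P = 176.4 kW

Bond:  W = 10 Wi (1/√P − 1/√F)
W = 10·7.2·(1/√255 − 1/√18002) = 10·7.2·(0.055169) = 3.9722 kWh/t
Mill draw = 3.9722 × 44.4 = 176.4 kW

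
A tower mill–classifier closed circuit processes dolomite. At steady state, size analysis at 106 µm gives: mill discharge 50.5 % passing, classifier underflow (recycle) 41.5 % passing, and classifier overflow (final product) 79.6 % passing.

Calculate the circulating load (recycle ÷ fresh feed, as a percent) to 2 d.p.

CL = 323.33 %

Balance %-passing 106 µm (r = R/F):
(1+r)d = ru + o → r = (o−d)/(d−u)
r = (79.6 − 50.5)/(50.5 − 41.5) = 29.1/9.0 = 3.2333
CL = 100·r = 323.33 %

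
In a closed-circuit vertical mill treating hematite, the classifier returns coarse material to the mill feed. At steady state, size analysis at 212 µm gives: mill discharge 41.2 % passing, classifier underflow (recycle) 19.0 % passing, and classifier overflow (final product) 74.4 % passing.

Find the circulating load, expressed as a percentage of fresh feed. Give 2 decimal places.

CL = 149.55 %

Mass balance on the −212 µm fraction:
d + r·d = r·u + o → r(d−u) = o−d
r = (74.4 − 41.2)/(41.2 − 19.0) = 33.2/22.2 = 1.4955
CL = 100·r = 149.55 %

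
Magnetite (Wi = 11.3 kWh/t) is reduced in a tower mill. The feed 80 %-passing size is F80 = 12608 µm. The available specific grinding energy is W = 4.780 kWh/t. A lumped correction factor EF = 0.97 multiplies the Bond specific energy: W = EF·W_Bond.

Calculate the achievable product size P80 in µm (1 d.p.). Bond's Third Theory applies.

W = 10 Wi (1/√P80 − 1/√F80)  [Bond]
W_Bond = W / EF = 4.780 / 0.97 = 4.9278 kWh/t
P80^(−½) = W_Bond/(10 Wi) + F80^(−½)
  = 4.9278/(10·11.3) + 1/√12608 = 0.043609 + 0.008906 = 0.052515
P80 = (1/0.052515)² = 19.0422² = 362.60 µm

P80 = 362.6 µm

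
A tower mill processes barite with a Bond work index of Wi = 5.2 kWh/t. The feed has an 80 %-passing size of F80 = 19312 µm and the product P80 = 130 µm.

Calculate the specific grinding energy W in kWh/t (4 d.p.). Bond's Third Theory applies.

W = 4.1865 kWh/t

W = 10·Wi·[P80^(−½) − F80^(−½)]
1/√130 = 0.087706;  1/√19312 = 0.007196
W = 10·5.2·(0.087706 − 0.007196) = 4.1865 kWh/t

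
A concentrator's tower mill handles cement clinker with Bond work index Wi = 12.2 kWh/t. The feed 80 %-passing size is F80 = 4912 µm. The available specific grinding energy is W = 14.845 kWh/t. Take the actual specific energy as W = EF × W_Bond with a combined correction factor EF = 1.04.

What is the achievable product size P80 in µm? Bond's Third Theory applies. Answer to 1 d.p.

P80 = 58.0 µm

W = 10 Wi (1/√P80 − 1/√F80)  [Bond]
W_Bond = W / EF = 14.845 / 1.04 = 14.2740 kWh/t
1/√P80 = 1/√F80 + W_Bond/(10·Wi)
  = 14.2740/(10·12.2) + 1/√4912 = 0.117000 + 0.014268 = 0.131269
P80 = (1/0.131269)² = 7.6180² = 58.03 µm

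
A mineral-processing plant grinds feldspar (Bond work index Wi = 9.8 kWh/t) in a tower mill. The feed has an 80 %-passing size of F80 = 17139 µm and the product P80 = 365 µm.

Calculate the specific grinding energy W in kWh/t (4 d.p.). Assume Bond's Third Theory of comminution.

W = 4.3810 kWh/t

W = 10 Wi (1/√P80 − 1/√F80)  [Bond]
1/√365 = 0.052342;  1/√17139 = 0.007638
W = 10·9.8·(0.052342 − 0.007638) = 4.3810 kWh/t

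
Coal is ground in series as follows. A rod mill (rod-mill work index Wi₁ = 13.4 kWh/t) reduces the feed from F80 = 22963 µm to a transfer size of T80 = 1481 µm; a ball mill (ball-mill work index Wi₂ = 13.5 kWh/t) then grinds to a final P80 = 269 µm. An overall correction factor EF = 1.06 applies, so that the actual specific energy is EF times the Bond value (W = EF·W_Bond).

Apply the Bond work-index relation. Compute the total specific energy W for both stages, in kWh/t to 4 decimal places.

W = 10 Wi (1/√P80 − 1/√F80)  [Bond]
Stage 1 (22963→1481 µm, Wi₁=13.4): W₁ = 10·13.4·(0.025985 − 0.006599) = 2.5977 kWh/t
Stage 2 (1481→269 µm, Wi₂=13.5): W₂ = 10·13.5·(0.060971 − 0.025985) = 4.7231 kWh/t
W = W₁ + W₂ = 2.5977 + 4.7231 = 7.3208 kWh/t
Corrected W = EF·W_Bond = 1.06·7.3208 = 7.7601 kWh/t

W = 7.7601 kWh/t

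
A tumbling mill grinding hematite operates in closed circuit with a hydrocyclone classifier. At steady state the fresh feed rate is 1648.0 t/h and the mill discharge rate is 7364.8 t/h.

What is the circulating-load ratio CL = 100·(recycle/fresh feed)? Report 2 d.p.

CL = 346.89 %

M = F + R at steady state, so:
R = M − F = 7364.8 − 1648.0 = 5716.8 t/h
CL = 100·R/F = 100·5716.8/1648.0 = 346.89 %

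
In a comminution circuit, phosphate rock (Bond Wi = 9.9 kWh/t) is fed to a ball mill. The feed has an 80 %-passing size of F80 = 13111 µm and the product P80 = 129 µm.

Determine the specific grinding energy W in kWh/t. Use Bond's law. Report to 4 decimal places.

W = 7.8519 kWh/t

W = 10 Wi (P80^-0.5 − F80^-0.5)
1/√129 = 0.088045;  1/√13111 = 0.008733
W = 10·9.9·(0.088045 − 0.008733) = 7.8519 kWh/t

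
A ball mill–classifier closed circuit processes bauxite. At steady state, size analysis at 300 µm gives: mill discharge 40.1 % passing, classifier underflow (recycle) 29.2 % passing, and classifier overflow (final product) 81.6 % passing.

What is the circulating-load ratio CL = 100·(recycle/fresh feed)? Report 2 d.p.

Balance %-passing 300 µm (r = R/F):
(1+r)d = ru + o → r = (o−d)/(d−u)
r = (81.6 − 40.1)/(40.1 − 29.2) = 41.5/10.9 = 3.8073
CL = 100·r = 380.73 %

CL = 380.73 %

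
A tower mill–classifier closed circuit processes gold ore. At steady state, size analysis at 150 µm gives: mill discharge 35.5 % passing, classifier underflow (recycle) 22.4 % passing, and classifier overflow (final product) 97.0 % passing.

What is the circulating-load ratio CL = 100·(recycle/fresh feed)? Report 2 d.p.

Let r = R/F. Size balance at 150 µm:
(1+r)·d = r·u + o ⇒ r = (o−d)/(d−u)
r = (97.0 − 35.5)/(35.5 − 22.4) = 61.5/13.1 = 4.6947
CL = 100·r = 469.47 %

CL = 469.47 %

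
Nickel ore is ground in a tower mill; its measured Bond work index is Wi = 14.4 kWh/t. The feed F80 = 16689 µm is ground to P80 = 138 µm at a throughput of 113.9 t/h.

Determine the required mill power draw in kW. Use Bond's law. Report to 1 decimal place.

W_Bond = 10·Wi·(1/√P₈₀ − 1/√F₈₀)
W = 10·14.4·(1/√138 − 1/√16689) = 10·14.4·(0.077385) = 11.1434 kWh/t
Power = W × throughput = 11.1434 kWh/t × 113.9 t/h = 1269.2 kW

P = 1269.2 kW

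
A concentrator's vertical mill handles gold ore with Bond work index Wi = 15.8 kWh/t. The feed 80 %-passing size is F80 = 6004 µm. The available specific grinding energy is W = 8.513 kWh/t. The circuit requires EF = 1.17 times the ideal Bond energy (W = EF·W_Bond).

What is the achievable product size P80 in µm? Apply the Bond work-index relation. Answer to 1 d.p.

W_Bond = 10·Wi·(1/√P₈₀ − 1/√F₈₀)
W_Bond = W / EF = 8.513 / 1.17 = 7.2761 kWh/t
P80^-0.5 = F80^-0.5 + W_Bond/(10 Wi)
  = 7.2761/(10·15.8) + 1/√6004 = 0.046051 + 0.012906 = 0.058957
P80 = (1/0.058957)² = 16.9616² = 287.70 µm

P80 = 287.7 µm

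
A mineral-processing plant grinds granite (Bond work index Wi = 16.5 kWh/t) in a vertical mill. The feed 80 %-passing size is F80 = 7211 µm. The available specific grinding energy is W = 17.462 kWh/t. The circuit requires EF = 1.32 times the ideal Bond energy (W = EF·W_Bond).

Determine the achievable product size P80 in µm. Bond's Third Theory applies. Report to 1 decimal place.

W = 10 Wi / √P80 − 10 Wi / √F80
W_Bond = W / EF = 17.462 / 1.32 = 13.2288 kWh/t
⇒ 1/√P80 = W_Bond/(10 Wi) + 1/√F80
  = 13.2288/(10·16.5) + 1/√7211 = 0.080174 + 0.011776 = 0.091951
P80 = (1/0.091951)² = 10.8754² = 118.27 µm

P80 = 118.3 µm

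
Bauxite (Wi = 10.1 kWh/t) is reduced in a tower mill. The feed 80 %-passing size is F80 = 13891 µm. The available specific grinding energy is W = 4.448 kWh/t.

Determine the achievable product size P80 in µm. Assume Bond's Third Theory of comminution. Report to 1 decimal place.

W = 10·Wi·(P80^(-½) − F80^(-½))
P80^(−½) = W/(10 Wi) + F80^(−½)
  = 4.4480/(10·10.1) + 1/√13891 = 0.044040 + 0.008485 = 0.052524
P80 = (1/0.052524)² = 19.0388² = 362.48 µm

P80 = 362.5 µm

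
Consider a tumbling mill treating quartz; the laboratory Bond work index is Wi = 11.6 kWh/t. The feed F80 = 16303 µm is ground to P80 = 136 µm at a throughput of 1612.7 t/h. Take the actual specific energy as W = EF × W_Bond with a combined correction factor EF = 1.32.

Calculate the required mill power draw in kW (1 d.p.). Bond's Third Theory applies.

P = 19240.7 kW

W = 10·Wi·(P80^(-½) − F80^(-½))
W = 10·11.6·(1/√136 − 1/√16303) = 10·11.6·(0.077917) = 9.0384 kWh/t
With EF = 1.32: W = 9.0384·1.32 = 11.9307 kWh/t
Mill draw = 11.9307 × 1612.7 = 19240.7 kW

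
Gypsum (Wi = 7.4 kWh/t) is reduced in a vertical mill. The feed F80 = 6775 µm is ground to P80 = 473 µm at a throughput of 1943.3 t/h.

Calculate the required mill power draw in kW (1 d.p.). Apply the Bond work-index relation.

P = 4865.0 kW

W_Bond = 10·Wi·(1/√P₈₀ − 1/√F₈₀)
W = 10·7.4·(1/√473 − 1/√6775) = 10·7.4·(0.033831) = 2.5035 kWh/t
P_mill = W·ṁ = 2.5035·1943.3 = 4865.0 kW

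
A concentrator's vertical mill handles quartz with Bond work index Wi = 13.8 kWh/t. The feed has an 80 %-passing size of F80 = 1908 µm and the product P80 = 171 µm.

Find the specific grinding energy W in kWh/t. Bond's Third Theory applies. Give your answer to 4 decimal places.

W = 7.3938 kWh/t

W = 10 Wi (1/√P80 − 1/√F80)  [Bond]
1/√171 = 0.076472;  1/√1908 = 0.022893
W = 10·13.8·(0.076472 − 0.022893) = 7.3938 kWh/t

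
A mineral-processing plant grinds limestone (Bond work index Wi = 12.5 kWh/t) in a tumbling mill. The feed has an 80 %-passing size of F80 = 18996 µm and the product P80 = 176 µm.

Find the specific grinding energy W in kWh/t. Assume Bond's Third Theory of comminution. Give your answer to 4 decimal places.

W = 8.5153 kWh/t

W = 10·Wi·[P80^(−½) − F80^(−½)]
1/√176 = 0.075378;  1/√18996 = 0.007256
W = 10·12.5·(0.075378 − 0.007256) = 8.5153 kWh/t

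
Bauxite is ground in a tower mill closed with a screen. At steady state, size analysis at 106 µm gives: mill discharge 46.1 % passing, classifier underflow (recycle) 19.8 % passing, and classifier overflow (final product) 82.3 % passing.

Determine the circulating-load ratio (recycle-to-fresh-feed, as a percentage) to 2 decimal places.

CL = 137.64 %

Classifier node, passing 106 µm:
r = (o − d)/(d − u)
r = (82.3 − 46.1)/(46.1 − 19.8) = 36.2/26.3 = 1.3764
CL = 100·r = 137.64 %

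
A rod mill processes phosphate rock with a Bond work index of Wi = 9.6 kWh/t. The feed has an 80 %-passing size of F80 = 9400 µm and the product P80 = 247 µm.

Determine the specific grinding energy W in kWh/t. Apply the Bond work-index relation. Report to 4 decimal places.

W = 10 Wi (1/√P80 − 1/√F80)  [Bond]
1/√247 = 0.063628;  1/√9400 = 0.010314
W = 10·9.6·(0.063628 − 0.010314) = 5.1182 kWh/t

W = 5.1182 kWh/t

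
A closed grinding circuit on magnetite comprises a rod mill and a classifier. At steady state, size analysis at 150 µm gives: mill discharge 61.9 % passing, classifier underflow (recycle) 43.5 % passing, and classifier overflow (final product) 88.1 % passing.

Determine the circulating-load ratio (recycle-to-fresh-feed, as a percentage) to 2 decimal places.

CL = 142.39 %

Balance %-passing 150 µm (r = R/F):
r = (o − d)/(d − u)
r = (88.1 − 61.9)/(61.9 − 43.5) = 26.2/18.4 = 1.4239
CL = 100·r = 142.39 %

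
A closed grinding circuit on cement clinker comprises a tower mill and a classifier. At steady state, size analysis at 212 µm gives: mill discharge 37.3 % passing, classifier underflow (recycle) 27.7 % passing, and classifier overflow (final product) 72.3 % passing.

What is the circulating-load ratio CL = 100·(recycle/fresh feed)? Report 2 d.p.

Two-product formula at 212 µm:
(1+r)·d = r·u + o ⇒ r = (o−d)/(d−u)
r = (72.3 − 37.3)/(37.3 − 27.7) = 35.0/9.6 = 3.6458
CL = 100·r = 364.58 %

CL = 364.58 %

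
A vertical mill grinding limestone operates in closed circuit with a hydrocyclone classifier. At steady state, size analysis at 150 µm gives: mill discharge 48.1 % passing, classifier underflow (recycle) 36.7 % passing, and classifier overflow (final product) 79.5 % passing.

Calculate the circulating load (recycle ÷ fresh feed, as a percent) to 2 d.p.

CL = 275.44 %

Two-product formula at 150 µm:
(1+r)·d = r·u + o ⇒ r = (o−d)/(d−u)
r = (79.5 − 48.1)/(48.1 − 36.7) = 31.4/11.4 = 2.7544
CL = 100·r = 275.44 %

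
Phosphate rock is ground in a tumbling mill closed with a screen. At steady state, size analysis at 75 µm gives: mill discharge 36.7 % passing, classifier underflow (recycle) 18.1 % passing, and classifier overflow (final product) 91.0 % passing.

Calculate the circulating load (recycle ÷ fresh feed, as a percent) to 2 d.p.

Classifier node, passing 75 µm:
r = (o − d)/(d − u)
r = (91.0 − 36.7)/(36.7 − 18.1) = 54.3/18.6 = 2.9194
CL = 100·r = 291.94 %

CL = 291.94 %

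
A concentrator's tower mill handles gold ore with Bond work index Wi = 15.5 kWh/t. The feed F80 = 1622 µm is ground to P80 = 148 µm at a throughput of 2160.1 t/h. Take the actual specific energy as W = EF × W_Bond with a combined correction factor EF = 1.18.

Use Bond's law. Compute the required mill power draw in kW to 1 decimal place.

W = 10·Wi·[P80^(−½) − F80^(−½)]
W = 10·15.5·(1/√148 − 1/√1622) = 10·15.5·(0.057370) = 8.8923 kWh/t
W_actual = 1.18 × 8.8923 = 10.4929 kWh/t
P = W·T = 10.4929·2160.1 = 22665.7 kW

P = 22665.7 kW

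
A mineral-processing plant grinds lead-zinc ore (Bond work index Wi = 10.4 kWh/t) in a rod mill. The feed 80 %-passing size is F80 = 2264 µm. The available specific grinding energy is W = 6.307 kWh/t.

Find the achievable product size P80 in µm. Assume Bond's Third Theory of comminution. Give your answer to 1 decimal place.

P80 = 150.0 µm

W = 10 Wi / √P80 − 10 Wi / √F80
P80^(−½) = W/(10 Wi) + F80^(−½)
  = 6.3070/(10·10.4) + 1/√2264 = 0.060644 + 0.021017 = 0.081661
P80 = (1/0.081661)² = 12.2458² = 149.96 µm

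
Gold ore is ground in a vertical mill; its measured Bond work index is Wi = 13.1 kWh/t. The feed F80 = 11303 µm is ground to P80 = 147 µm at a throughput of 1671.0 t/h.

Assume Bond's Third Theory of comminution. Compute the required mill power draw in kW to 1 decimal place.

P = 15995.7 kW

Bond:  W = 10 Wi (1/√P − 1/√F)
W = 10·13.1·(1/√147 − 1/√11303) = 10·13.1·(0.073073) = 9.5725 kWh/t
P_mill = W·ṁ = 9.5725·1671.0 = 15995.7 kW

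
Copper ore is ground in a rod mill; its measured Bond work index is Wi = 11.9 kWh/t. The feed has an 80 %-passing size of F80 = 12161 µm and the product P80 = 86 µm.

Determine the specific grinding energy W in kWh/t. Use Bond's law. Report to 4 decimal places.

W = 11.7530 kWh/t

W = 10 Wi (P80^-0.5 − F80^-0.5)
1/√86 = 0.107833;  1/√12161 = 0.009068
W = 10·11.9·(0.107833 − 0.009068) = 11.7530 kWh/t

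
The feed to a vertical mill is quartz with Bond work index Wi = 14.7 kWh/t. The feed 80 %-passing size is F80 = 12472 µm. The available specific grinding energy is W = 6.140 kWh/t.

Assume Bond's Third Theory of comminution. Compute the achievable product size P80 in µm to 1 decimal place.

Bond:  W = 10 Wi (1/√P − 1/√F)
1/√P80 = 1/√F80 + W/(10·Wi)
  = 6.1400/(10·14.7) + 1/√12472 = 0.041769 + 0.008954 = 0.050723
P80 = (1/0.050723)² = 19.7149² = 388.68 µm

P80 = 388.7 µm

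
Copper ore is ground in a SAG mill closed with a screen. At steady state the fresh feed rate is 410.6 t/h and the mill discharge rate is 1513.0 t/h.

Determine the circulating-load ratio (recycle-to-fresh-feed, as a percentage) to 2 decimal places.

CL = 268.49 %

Mill node: discharge = fresh + recycle.
R = M − F = 1513.0 − 410.6 = 1102.4 t/h
CL = 100·R/F = 100·1102.4/410.6 = 268.49 %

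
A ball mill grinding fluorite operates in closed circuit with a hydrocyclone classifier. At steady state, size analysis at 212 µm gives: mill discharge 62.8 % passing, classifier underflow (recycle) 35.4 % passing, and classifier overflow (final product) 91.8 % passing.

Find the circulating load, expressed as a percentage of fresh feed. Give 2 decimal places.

CL = 105.84 %

Let r = R/F. Size balance at 212 µm:
r = (o − d)/(d − u)
r = (91.8 − 62.8)/(62.8 − 35.4) = 29.0/27.4 = 1.0584
CL = 100·r = 105.84 %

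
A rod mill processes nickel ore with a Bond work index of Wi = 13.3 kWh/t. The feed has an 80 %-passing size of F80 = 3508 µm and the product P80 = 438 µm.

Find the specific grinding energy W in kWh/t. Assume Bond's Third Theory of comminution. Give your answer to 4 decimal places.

W = 10 Wi (1/√P80 − 1/√F80)  [Bond]
1/√438 = 0.047782;  1/√3508 = 0.016884
W = 10·13.3·(0.047782 − 0.016884) = 4.1094 kWh/t

W = 4.1094 kWh/t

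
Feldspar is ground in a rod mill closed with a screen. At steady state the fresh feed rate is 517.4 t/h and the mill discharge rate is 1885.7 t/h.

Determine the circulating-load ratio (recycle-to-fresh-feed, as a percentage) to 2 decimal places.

CL = 264.46 %

Steady state: M = F + R.
R = M − F = 1885.7 − 517.4 = 1368.3 t/h
CL = 100·R/F = 100·1368.3/517.4 = 264.46 %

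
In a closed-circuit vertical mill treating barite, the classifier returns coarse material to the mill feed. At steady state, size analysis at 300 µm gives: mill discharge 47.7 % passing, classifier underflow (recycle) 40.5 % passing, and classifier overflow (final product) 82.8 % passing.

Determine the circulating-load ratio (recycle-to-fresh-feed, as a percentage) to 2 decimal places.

Two-product formula at 300 µm:
r = (o − d)/(d − u)
r = (82.8 − 47.7)/(47.7 − 40.5) = 35.1/7.2 = 4.8750
CL = 100·r = 487.50 %

CL = 487.50 %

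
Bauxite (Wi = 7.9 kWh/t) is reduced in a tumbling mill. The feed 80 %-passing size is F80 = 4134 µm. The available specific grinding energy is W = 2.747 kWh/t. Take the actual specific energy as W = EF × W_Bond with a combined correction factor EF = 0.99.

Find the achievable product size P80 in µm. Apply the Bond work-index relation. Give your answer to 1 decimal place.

W_Bond = 10·Wi·(1/√P₈₀ − 1/√F₈₀)
W_Bond = W / EF = 2.747 / 0.99 = 2.7747 kWh/t
⇒ 1/√P80 = W_Bond/(10 Wi) + 1/√F80
  = 2.7747/(10·7.9) + 1/√4134 = 0.035123 + 0.015553 = 0.050676
P80 = (1/0.050676)² = 19.7330² = 389.39 µm

P80 = 389.4 µm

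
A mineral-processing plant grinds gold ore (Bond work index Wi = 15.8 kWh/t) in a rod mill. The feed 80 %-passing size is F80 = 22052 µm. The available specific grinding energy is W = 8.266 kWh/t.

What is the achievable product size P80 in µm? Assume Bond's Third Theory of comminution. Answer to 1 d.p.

P80 = 286.8 µm

W = 10 Wi (P80^-0.5 − F80^-0.5)
P80^-0.5 = F80^-0.5 + W/(10 Wi)
  = 8.2660/(10·15.8) + 1/√22052 = 0.052316 + 0.006734 = 0.059051
P80 = (1/0.059051)² = 16.9347² = 286.78 µm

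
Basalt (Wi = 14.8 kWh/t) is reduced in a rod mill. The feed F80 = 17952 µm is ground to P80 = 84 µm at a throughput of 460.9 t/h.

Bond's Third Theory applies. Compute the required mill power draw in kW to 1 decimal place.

P = 6933.6 kW

W = 10 Wi / √P80 − 10 Wi / √F80
W = 10·14.8·(1/√84 − 1/√17952) = 10·14.8·(0.101645) = 15.0435 kWh/t
Mill draw = 15.0435 × 460.9 = 6933.6 kW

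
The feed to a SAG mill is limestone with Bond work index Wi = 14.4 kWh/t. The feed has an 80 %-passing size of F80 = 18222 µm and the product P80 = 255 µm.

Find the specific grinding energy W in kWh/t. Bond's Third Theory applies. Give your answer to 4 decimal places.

W = 7.9509 kWh/t

W = 10 Wi (1/√P80 − 1/√F80)  [Bond]
1/√255 = 0.062622;  1/√18222 = 0.007408
W = 10·14.4·(0.062622 − 0.007408) = 7.9509 kWh/t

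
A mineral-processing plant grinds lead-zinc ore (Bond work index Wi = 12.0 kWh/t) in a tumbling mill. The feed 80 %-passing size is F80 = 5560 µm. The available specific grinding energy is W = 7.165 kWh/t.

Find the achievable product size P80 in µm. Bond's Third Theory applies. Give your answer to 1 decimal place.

P80 = 187.0 µm

W = 10 Wi (P80^-0.5 − F80^-0.5)
1/√P80 = 1/√F80 + W/(10·Wi)
  = 7.1650/(10·12.0) + 1/√5560 = 0.059708 + 0.013411 = 0.073119
P80 = (1/0.073119)² = 13.6763² = 187.04 µm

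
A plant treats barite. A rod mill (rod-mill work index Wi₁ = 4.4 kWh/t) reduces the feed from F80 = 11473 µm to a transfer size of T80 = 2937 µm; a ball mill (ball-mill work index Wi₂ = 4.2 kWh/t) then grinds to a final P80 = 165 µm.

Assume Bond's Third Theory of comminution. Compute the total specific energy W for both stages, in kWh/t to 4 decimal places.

W = 2.8958 kWh/t

W_Bond = 10·Wi·(1/√P₈₀ − 1/√F₈₀)
Stage 1 (11473→2937 µm, Wi₁=4.4): W₁ = 10·4.4·(0.018452 − 0.009336) = 0.4011 kWh/t
Stage 2 (2937→165 µm, Wi₂=4.2): W₂ = 10·4.2·(0.077850 − 0.018452) = 2.4947 kWh/t
W = W₁ + W₂ = 0.4011 + 2.4947 = 2.8958 kWh/t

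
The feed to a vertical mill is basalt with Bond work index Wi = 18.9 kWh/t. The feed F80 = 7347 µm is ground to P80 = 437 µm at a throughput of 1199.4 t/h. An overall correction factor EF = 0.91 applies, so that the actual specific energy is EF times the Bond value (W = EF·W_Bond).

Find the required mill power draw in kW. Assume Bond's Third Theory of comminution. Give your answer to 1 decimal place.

P = 7461.3 kW

W = 10·Wi·(P80^(-½) − F80^(-½))
W = 10·18.9·(1/√437 − 1/√7347) = 10·18.9·(0.036170) = 6.8361 kWh/t
Corrected W = EF·W_Bond = 0.91·6.8361 = 6.2209 kWh/t
Power = W × throughput = 6.2209 kWh/t × 1199.4 t/h = 7461.3 kW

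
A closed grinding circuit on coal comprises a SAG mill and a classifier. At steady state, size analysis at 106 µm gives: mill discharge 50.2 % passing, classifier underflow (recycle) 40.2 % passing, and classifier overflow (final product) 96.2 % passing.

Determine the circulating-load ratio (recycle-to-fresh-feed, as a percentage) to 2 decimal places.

CL = 460.00 %

Balance %-passing 106 µm (r = R/F):
r = (o − d)/(d − u)
r = (96.2 − 50.2)/(50.2 − 40.2) = 46.0/10.0 = 4.6000
CL = 100·r = 460.00 %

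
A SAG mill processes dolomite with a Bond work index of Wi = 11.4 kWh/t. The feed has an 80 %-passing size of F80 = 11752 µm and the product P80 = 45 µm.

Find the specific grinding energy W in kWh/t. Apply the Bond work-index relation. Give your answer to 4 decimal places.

W = 10 Wi (P80^-0.5 − F80^-0.5)
1/√45 = 0.149071;  1/√11752 = 0.009225
W = 10·11.4·(0.149071 − 0.009225) = 15.9425 kWh/t

W = 15.9425 kWh/t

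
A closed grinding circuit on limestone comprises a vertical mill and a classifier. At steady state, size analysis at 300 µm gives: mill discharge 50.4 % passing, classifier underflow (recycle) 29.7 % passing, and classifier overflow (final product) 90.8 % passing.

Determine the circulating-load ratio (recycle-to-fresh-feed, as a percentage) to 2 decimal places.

CL = 195.17 %

Classifier node, passing 300 µm:
d + r·d = r·u + o → r(d−u) = o−d
r = (90.8 − 50.4)/(50.4 − 29.7) = 40.4/20.7 = 1.9517
CL = 100·r = 195.17 %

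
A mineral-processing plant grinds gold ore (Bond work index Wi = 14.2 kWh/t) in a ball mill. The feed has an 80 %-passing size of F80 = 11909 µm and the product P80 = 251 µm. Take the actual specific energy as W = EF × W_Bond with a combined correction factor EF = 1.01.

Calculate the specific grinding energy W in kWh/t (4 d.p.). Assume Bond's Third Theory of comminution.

W_Bond = 10·Wi·(1/√P₈₀ − 1/√F₈₀)
1/√251 = 0.063119;  1/√11909 = 0.009164
W = 10·14.2·(0.063119 − 0.009164) = 7.6617 kWh/t
W_actual = 1.01 × 7.6617 = 7.7384 kWh/t

W = 7.7384 kWh/t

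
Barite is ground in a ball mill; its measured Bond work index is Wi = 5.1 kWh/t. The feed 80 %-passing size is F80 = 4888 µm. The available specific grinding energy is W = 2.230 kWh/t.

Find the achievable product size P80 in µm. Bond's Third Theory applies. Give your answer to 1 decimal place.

P80 = 297.0 µm

W = 10 Wi (1/√P80 − 1/√F80)  [Bond]
P80^(−½) = W/(10 Wi) + F80^(−½)
  = 2.2300/(10·5.1) + 1/√4888 = 0.043725 + 0.014303 = 0.058029
P80 = (1/0.058029)² = 17.2328² = 296.97 µm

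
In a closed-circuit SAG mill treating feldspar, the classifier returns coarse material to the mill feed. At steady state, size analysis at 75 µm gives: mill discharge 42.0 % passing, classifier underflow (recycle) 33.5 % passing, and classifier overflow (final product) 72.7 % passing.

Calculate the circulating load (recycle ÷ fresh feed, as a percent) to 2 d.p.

CL = 361.18 %

Classifier node, passing 75 µm:
(1+r)d = ru + o → r = (o−d)/(d−u)
r = (72.7 − 42.0)/(42.0 − 33.5) = 30.7/8.5 = 3.6118
CL = 100·r = 361.18 %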